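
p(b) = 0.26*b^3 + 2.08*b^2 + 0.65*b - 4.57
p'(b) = 0.78*b^2 + 4.16*b + 0.65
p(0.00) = -4.57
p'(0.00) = 0.65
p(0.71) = -2.97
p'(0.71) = 4.00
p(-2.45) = 2.50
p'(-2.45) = -4.86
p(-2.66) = 3.52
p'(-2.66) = -4.90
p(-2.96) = 4.99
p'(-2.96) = -4.83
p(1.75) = 4.33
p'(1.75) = 10.32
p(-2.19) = 1.25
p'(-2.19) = -4.72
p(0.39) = -3.98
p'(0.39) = 2.39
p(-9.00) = -31.48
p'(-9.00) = 26.39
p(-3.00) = 5.18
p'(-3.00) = -4.81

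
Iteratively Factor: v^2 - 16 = (v - 4)*(v + 4)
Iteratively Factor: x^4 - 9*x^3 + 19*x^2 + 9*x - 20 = (x - 4)*(x^3 - 5*x^2 - x + 5) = (x - 4)*(x - 1)*(x^2 - 4*x - 5) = (x - 5)*(x - 4)*(x - 1)*(x + 1)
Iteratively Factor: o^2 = (o)*(o)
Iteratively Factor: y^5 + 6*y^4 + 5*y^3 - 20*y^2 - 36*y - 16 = (y + 4)*(y^4 + 2*y^3 - 3*y^2 - 8*y - 4) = (y + 1)*(y + 4)*(y^3 + y^2 - 4*y - 4) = (y + 1)^2*(y + 4)*(y^2 - 4) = (y + 1)^2*(y + 2)*(y + 4)*(y - 2)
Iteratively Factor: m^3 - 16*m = (m)*(m^2 - 16) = m*(m - 4)*(m + 4)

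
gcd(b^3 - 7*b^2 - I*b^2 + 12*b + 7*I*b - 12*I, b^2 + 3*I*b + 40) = 1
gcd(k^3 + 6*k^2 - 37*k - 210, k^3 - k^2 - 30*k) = k^2 - k - 30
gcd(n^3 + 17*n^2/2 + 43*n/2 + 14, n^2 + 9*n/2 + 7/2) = n^2 + 9*n/2 + 7/2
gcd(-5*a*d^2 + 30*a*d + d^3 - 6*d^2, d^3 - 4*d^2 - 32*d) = d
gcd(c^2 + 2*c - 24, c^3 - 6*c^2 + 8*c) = c - 4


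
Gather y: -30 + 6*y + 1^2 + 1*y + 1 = 7*y - 28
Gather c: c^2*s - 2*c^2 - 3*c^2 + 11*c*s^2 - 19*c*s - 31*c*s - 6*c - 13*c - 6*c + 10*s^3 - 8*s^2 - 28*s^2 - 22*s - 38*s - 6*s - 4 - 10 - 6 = c^2*(s - 5) + c*(11*s^2 - 50*s - 25) + 10*s^3 - 36*s^2 - 66*s - 20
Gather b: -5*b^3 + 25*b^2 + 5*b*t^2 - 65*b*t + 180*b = -5*b^3 + 25*b^2 + b*(5*t^2 - 65*t + 180)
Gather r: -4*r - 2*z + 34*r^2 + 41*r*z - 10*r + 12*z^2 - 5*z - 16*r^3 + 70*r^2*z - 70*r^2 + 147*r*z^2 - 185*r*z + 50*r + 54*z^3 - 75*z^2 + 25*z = -16*r^3 + r^2*(70*z - 36) + r*(147*z^2 - 144*z + 36) + 54*z^3 - 63*z^2 + 18*z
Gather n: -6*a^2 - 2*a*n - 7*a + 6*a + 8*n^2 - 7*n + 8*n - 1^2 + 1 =-6*a^2 - a + 8*n^2 + n*(1 - 2*a)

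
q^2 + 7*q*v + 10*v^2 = (q + 2*v)*(q + 5*v)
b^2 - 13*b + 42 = (b - 7)*(b - 6)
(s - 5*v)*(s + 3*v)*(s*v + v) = s^3*v - 2*s^2*v^2 + s^2*v - 15*s*v^3 - 2*s*v^2 - 15*v^3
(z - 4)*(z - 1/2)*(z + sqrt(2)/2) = z^3 - 9*z^2/2 + sqrt(2)*z^2/2 - 9*sqrt(2)*z/4 + 2*z + sqrt(2)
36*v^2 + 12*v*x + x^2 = (6*v + x)^2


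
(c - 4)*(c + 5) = c^2 + c - 20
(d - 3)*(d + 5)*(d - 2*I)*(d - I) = d^4 + 2*d^3 - 3*I*d^3 - 17*d^2 - 6*I*d^2 - 4*d + 45*I*d + 30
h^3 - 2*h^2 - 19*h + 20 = (h - 5)*(h - 1)*(h + 4)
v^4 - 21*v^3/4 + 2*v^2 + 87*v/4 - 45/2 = (v - 3)^2*(v - 5/4)*(v + 2)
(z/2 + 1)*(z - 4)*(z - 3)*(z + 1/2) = z^4/2 - 9*z^3/4 - 9*z^2/4 + 23*z/2 + 6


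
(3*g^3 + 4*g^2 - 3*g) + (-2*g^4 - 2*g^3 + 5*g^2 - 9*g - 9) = -2*g^4 + g^3 + 9*g^2 - 12*g - 9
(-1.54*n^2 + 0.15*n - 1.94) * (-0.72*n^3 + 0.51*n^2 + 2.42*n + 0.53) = 1.1088*n^5 - 0.8934*n^4 - 2.2535*n^3 - 1.4426*n^2 - 4.6153*n - 1.0282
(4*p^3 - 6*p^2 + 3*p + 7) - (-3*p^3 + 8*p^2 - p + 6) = 7*p^3 - 14*p^2 + 4*p + 1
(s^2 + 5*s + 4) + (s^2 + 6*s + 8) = 2*s^2 + 11*s + 12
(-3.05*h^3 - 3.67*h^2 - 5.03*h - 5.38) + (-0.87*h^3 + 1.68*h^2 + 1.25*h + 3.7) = -3.92*h^3 - 1.99*h^2 - 3.78*h - 1.68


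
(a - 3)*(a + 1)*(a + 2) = a^3 - 7*a - 6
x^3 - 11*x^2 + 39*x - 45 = (x - 5)*(x - 3)^2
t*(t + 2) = t^2 + 2*t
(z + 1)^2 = z^2 + 2*z + 1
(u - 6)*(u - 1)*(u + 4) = u^3 - 3*u^2 - 22*u + 24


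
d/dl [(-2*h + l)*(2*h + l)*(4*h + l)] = -4*h^2 + 8*h*l + 3*l^2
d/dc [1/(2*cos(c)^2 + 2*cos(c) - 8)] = (2*cos(c) + 1)*sin(c)/(2*(cos(c)^2 + cos(c) - 4)^2)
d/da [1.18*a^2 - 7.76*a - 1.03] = 2.36*a - 7.76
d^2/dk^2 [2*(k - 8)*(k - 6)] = 4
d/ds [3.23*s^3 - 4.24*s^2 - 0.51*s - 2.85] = 9.69*s^2 - 8.48*s - 0.51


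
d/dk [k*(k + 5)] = 2*k + 5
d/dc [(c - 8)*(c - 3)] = 2*c - 11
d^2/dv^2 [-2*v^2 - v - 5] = -4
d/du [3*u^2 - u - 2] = 6*u - 1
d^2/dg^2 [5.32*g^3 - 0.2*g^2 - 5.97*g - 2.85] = 31.92*g - 0.4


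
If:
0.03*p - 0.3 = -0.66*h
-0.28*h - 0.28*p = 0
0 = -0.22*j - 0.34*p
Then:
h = 0.48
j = 0.74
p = -0.48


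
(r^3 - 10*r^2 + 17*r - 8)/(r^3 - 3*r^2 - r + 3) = (r^2 - 9*r + 8)/(r^2 - 2*r - 3)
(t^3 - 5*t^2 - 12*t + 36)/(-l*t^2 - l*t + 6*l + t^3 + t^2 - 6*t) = (t - 6)/(-l + t)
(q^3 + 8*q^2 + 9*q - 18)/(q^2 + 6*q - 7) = (q^2 + 9*q + 18)/(q + 7)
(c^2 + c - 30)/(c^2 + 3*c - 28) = (c^2 + c - 30)/(c^2 + 3*c - 28)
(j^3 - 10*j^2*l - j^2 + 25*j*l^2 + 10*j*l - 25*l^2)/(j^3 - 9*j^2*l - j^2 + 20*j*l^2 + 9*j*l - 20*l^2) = (j - 5*l)/(j - 4*l)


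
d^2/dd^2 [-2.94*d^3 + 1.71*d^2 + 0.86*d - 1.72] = 3.42 - 17.64*d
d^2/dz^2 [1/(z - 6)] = 2/(z - 6)^3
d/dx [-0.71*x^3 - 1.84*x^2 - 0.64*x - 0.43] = -2.13*x^2 - 3.68*x - 0.64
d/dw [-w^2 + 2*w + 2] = 2 - 2*w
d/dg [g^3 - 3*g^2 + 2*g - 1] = 3*g^2 - 6*g + 2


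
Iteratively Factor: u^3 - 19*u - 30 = (u + 3)*(u^2 - 3*u - 10) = (u + 2)*(u + 3)*(u - 5)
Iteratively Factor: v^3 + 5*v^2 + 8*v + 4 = (v + 2)*(v^2 + 3*v + 2) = (v + 1)*(v + 2)*(v + 2)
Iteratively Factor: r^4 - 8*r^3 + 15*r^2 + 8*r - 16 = (r - 4)*(r^3 - 4*r^2 - r + 4) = (r - 4)*(r + 1)*(r^2 - 5*r + 4) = (r - 4)*(r - 1)*(r + 1)*(r - 4)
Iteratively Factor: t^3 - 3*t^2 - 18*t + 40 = (t - 5)*(t^2 + 2*t - 8) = (t - 5)*(t - 2)*(t + 4)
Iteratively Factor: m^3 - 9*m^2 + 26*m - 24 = (m - 2)*(m^2 - 7*m + 12) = (m - 3)*(m - 2)*(m - 4)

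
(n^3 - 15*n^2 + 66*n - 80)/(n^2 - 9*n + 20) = (n^2 - 10*n + 16)/(n - 4)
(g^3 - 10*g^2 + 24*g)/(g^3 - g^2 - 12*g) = (g - 6)/(g + 3)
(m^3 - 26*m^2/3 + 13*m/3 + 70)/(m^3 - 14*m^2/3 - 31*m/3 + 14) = (m - 5)/(m - 1)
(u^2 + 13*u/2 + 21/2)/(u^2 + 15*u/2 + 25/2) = (2*u^2 + 13*u + 21)/(2*u^2 + 15*u + 25)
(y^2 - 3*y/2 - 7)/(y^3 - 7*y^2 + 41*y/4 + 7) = 2*(y + 2)/(2*y^2 - 7*y - 4)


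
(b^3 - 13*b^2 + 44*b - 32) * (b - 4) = b^4 - 17*b^3 + 96*b^2 - 208*b + 128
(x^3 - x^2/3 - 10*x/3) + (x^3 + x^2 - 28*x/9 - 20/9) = 2*x^3 + 2*x^2/3 - 58*x/9 - 20/9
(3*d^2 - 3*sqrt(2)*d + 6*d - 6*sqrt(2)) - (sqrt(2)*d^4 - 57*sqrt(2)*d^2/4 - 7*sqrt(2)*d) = -sqrt(2)*d^4 + 3*d^2 + 57*sqrt(2)*d^2/4 + 4*sqrt(2)*d + 6*d - 6*sqrt(2)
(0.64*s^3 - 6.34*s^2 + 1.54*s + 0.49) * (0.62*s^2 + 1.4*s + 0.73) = 0.3968*s^5 - 3.0348*s^4 - 7.454*s^3 - 2.1684*s^2 + 1.8102*s + 0.3577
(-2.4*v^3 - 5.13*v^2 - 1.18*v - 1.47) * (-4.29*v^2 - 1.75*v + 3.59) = 10.296*v^5 + 26.2077*v^4 + 5.4237*v^3 - 10.0454*v^2 - 1.6637*v - 5.2773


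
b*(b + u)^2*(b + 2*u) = b^4 + 4*b^3*u + 5*b^2*u^2 + 2*b*u^3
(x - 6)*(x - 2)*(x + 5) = x^3 - 3*x^2 - 28*x + 60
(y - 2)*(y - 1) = y^2 - 3*y + 2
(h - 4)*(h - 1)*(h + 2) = h^3 - 3*h^2 - 6*h + 8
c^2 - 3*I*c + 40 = (c - 8*I)*(c + 5*I)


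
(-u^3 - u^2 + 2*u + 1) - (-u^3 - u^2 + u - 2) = u + 3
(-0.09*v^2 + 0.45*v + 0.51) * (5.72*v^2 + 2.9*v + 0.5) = -0.5148*v^4 + 2.313*v^3 + 4.1772*v^2 + 1.704*v + 0.255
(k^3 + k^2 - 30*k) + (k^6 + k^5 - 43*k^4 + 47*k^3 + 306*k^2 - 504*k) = k^6 + k^5 - 43*k^4 + 48*k^3 + 307*k^2 - 534*k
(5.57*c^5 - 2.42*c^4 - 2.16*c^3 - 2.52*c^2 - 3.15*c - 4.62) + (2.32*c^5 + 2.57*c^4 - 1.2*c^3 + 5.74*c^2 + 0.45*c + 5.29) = 7.89*c^5 + 0.15*c^4 - 3.36*c^3 + 3.22*c^2 - 2.7*c + 0.67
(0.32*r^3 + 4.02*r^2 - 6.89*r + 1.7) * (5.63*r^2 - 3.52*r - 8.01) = 1.8016*r^5 + 21.5062*r^4 - 55.5043*r^3 + 1.6236*r^2 + 49.2049*r - 13.617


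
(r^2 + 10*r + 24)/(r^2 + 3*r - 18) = (r + 4)/(r - 3)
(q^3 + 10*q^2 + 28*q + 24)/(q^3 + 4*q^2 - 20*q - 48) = (q + 2)/(q - 4)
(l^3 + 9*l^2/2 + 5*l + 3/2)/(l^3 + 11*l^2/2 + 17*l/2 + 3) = (l + 1)/(l + 2)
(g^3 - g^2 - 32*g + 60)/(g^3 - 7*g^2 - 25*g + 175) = (g^2 + 4*g - 12)/(g^2 - 2*g - 35)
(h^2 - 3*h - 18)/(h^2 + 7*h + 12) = (h - 6)/(h + 4)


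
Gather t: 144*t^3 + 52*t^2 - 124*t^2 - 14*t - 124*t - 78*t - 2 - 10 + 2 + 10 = 144*t^3 - 72*t^2 - 216*t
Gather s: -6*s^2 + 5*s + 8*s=-6*s^2 + 13*s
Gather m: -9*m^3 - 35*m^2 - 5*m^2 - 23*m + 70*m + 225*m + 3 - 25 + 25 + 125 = -9*m^3 - 40*m^2 + 272*m + 128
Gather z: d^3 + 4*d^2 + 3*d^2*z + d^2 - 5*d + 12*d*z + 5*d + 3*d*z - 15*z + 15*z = d^3 + 5*d^2 + z*(3*d^2 + 15*d)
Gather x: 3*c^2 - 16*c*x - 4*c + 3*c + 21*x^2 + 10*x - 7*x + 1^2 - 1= 3*c^2 - c + 21*x^2 + x*(3 - 16*c)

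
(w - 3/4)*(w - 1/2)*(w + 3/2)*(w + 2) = w^4 + 9*w^3/4 - w^2 - 39*w/16 + 9/8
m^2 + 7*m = m*(m + 7)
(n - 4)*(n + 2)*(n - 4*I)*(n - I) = n^4 - 2*n^3 - 5*I*n^3 - 12*n^2 + 10*I*n^2 + 8*n + 40*I*n + 32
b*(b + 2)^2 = b^3 + 4*b^2 + 4*b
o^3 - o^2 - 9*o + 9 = (o - 3)*(o - 1)*(o + 3)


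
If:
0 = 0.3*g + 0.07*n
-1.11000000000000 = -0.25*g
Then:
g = 4.44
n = -19.03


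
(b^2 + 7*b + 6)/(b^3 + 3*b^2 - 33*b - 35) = (b + 6)/(b^2 + 2*b - 35)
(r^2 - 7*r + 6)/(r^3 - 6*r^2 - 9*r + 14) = (r - 6)/(r^2 - 5*r - 14)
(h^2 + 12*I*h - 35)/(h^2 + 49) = (h + 5*I)/(h - 7*I)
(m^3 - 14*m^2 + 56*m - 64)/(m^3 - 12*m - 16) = (m^2 - 10*m + 16)/(m^2 + 4*m + 4)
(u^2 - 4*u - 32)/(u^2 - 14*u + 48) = (u + 4)/(u - 6)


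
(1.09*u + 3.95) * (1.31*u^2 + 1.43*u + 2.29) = 1.4279*u^3 + 6.7332*u^2 + 8.1446*u + 9.0455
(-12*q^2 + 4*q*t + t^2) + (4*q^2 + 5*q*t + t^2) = -8*q^2 + 9*q*t + 2*t^2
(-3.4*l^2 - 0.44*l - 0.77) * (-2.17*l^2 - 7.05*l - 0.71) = 7.378*l^4 + 24.9248*l^3 + 7.1869*l^2 + 5.7409*l + 0.5467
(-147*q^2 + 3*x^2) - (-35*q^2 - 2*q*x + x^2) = -112*q^2 + 2*q*x + 2*x^2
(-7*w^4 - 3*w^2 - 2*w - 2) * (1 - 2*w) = 14*w^5 - 7*w^4 + 6*w^3 + w^2 + 2*w - 2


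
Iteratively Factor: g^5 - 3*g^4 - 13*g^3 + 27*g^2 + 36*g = (g + 1)*(g^4 - 4*g^3 - 9*g^2 + 36*g) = (g - 3)*(g + 1)*(g^3 - g^2 - 12*g) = (g - 4)*(g - 3)*(g + 1)*(g^2 + 3*g) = g*(g - 4)*(g - 3)*(g + 1)*(g + 3)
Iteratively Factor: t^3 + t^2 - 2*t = (t - 1)*(t^2 + 2*t) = t*(t - 1)*(t + 2)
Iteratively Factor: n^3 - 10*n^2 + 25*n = (n - 5)*(n^2 - 5*n) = n*(n - 5)*(n - 5)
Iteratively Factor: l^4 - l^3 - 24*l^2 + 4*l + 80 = (l - 2)*(l^3 + l^2 - 22*l - 40) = (l - 2)*(l + 2)*(l^2 - l - 20) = (l - 5)*(l - 2)*(l + 2)*(l + 4)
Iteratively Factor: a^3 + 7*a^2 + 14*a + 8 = (a + 2)*(a^2 + 5*a + 4) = (a + 2)*(a + 4)*(a + 1)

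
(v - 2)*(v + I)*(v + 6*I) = v^3 - 2*v^2 + 7*I*v^2 - 6*v - 14*I*v + 12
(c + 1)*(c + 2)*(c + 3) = c^3 + 6*c^2 + 11*c + 6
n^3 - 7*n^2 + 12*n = n*(n - 4)*(n - 3)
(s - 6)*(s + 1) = s^2 - 5*s - 6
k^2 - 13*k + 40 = (k - 8)*(k - 5)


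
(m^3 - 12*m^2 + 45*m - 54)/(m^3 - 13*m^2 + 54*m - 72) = (m - 3)/(m - 4)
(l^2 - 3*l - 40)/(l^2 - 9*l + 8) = (l + 5)/(l - 1)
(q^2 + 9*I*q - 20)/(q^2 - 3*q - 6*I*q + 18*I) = (q^2 + 9*I*q - 20)/(q^2 - 3*q - 6*I*q + 18*I)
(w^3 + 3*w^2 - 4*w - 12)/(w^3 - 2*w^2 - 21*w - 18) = (w^2 - 4)/(w^2 - 5*w - 6)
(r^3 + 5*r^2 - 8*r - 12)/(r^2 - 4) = (r^2 + 7*r + 6)/(r + 2)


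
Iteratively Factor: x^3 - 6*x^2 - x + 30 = (x - 3)*(x^2 - 3*x - 10) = (x - 5)*(x - 3)*(x + 2)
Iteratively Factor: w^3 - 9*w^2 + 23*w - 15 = (w - 1)*(w^2 - 8*w + 15) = (w - 5)*(w - 1)*(w - 3)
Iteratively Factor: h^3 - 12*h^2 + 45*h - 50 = (h - 2)*(h^2 - 10*h + 25) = (h - 5)*(h - 2)*(h - 5)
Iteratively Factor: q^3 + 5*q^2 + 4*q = (q)*(q^2 + 5*q + 4) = q*(q + 1)*(q + 4)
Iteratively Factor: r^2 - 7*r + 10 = (r - 2)*(r - 5)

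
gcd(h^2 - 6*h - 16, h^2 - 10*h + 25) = 1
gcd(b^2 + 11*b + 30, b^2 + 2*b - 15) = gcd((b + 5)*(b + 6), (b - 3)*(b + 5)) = b + 5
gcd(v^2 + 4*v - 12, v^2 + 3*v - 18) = v + 6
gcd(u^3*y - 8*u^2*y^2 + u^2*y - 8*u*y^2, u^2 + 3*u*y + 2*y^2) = 1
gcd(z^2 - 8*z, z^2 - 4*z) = z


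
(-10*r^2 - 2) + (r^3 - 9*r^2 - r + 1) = r^3 - 19*r^2 - r - 1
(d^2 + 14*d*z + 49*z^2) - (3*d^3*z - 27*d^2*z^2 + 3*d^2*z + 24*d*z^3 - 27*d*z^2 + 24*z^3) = -3*d^3*z + 27*d^2*z^2 - 3*d^2*z + d^2 - 24*d*z^3 + 27*d*z^2 + 14*d*z - 24*z^3 + 49*z^2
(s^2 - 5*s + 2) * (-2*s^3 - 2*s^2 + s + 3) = -2*s^5 + 8*s^4 + 7*s^3 - 6*s^2 - 13*s + 6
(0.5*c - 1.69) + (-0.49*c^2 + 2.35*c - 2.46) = -0.49*c^2 + 2.85*c - 4.15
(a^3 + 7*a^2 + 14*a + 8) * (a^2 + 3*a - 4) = a^5 + 10*a^4 + 31*a^3 + 22*a^2 - 32*a - 32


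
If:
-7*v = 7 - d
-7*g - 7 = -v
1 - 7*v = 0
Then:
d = 8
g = -48/49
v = 1/7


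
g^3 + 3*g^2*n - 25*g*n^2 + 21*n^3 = (g - 3*n)*(g - n)*(g + 7*n)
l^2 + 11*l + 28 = (l + 4)*(l + 7)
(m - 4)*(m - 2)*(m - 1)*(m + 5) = m^4 - 2*m^3 - 21*m^2 + 62*m - 40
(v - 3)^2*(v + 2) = v^3 - 4*v^2 - 3*v + 18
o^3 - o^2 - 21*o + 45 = (o - 3)^2*(o + 5)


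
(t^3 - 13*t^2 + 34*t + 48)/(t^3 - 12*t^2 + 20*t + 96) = (t + 1)/(t + 2)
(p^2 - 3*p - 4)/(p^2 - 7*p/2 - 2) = 2*(p + 1)/(2*p + 1)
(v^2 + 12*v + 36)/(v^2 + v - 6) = (v^2 + 12*v + 36)/(v^2 + v - 6)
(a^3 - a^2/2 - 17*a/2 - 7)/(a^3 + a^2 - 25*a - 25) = (a^2 - 3*a/2 - 7)/(a^2 - 25)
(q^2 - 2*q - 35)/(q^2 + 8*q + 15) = (q - 7)/(q + 3)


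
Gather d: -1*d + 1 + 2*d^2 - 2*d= 2*d^2 - 3*d + 1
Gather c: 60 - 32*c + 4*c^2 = 4*c^2 - 32*c + 60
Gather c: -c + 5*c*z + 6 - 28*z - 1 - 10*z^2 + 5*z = c*(5*z - 1) - 10*z^2 - 23*z + 5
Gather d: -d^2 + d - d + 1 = 1 - d^2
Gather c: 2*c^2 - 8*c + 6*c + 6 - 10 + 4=2*c^2 - 2*c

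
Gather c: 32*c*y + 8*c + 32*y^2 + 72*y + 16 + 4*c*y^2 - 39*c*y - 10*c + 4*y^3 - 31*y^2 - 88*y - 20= c*(4*y^2 - 7*y - 2) + 4*y^3 + y^2 - 16*y - 4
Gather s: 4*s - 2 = 4*s - 2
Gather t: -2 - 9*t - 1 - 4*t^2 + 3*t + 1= -4*t^2 - 6*t - 2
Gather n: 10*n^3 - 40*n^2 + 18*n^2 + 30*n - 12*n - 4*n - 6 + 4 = 10*n^3 - 22*n^2 + 14*n - 2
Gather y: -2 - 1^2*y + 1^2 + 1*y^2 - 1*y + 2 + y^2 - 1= 2*y^2 - 2*y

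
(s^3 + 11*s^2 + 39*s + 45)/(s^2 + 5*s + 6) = (s^2 + 8*s + 15)/(s + 2)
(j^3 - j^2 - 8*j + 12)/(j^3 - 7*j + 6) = (j - 2)/(j - 1)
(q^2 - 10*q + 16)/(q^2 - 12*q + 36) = (q^2 - 10*q + 16)/(q^2 - 12*q + 36)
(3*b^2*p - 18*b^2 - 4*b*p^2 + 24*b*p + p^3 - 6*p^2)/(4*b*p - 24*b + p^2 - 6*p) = (3*b^2 - 4*b*p + p^2)/(4*b + p)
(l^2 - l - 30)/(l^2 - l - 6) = (-l^2 + l + 30)/(-l^2 + l + 6)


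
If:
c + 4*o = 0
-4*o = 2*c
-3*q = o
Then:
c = 0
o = 0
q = 0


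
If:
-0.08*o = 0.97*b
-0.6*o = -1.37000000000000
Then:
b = -0.19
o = 2.28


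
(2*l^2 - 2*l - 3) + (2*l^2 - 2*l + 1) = 4*l^2 - 4*l - 2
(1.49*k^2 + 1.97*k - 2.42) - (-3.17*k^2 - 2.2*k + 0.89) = 4.66*k^2 + 4.17*k - 3.31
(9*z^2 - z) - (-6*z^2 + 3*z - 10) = 15*z^2 - 4*z + 10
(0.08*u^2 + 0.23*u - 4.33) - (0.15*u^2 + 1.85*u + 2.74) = -0.07*u^2 - 1.62*u - 7.07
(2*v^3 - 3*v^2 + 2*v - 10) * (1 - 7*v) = -14*v^4 + 23*v^3 - 17*v^2 + 72*v - 10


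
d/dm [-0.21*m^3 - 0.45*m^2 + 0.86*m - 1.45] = -0.63*m^2 - 0.9*m + 0.86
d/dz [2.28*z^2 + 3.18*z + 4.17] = 4.56*z + 3.18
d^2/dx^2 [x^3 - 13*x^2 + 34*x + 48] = 6*x - 26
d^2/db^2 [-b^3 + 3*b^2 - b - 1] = 6 - 6*b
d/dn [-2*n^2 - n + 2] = -4*n - 1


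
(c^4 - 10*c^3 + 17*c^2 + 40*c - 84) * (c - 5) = c^5 - 15*c^4 + 67*c^3 - 45*c^2 - 284*c + 420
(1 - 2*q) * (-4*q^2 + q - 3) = 8*q^3 - 6*q^2 + 7*q - 3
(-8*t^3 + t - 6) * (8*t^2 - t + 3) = -64*t^5 + 8*t^4 - 16*t^3 - 49*t^2 + 9*t - 18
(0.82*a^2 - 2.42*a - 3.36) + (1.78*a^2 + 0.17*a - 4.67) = 2.6*a^2 - 2.25*a - 8.03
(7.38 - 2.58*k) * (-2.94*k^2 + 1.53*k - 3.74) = 7.5852*k^3 - 25.6446*k^2 + 20.9406*k - 27.6012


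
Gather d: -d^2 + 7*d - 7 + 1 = -d^2 + 7*d - 6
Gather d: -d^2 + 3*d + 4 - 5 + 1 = -d^2 + 3*d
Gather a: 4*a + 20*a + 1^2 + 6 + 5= 24*a + 12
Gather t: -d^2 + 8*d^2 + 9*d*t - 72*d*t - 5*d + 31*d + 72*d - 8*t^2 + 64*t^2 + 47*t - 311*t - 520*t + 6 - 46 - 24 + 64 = 7*d^2 + 98*d + 56*t^2 + t*(-63*d - 784)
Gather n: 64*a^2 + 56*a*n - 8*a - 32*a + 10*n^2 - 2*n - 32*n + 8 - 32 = 64*a^2 - 40*a + 10*n^2 + n*(56*a - 34) - 24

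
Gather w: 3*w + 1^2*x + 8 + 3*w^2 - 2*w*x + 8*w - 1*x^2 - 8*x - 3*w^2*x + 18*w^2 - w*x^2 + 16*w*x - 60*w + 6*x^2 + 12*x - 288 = w^2*(21 - 3*x) + w*(-x^2 + 14*x - 49) + 5*x^2 + 5*x - 280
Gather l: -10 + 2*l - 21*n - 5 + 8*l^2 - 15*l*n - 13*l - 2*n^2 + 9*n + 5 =8*l^2 + l*(-15*n - 11) - 2*n^2 - 12*n - 10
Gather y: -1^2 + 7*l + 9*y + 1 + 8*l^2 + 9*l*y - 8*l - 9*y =8*l^2 + 9*l*y - l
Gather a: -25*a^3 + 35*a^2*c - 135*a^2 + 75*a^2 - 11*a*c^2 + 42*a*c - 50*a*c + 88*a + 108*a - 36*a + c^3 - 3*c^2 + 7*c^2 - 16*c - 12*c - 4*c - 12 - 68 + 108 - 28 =-25*a^3 + a^2*(35*c - 60) + a*(-11*c^2 - 8*c + 160) + c^3 + 4*c^2 - 32*c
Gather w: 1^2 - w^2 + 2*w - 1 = -w^2 + 2*w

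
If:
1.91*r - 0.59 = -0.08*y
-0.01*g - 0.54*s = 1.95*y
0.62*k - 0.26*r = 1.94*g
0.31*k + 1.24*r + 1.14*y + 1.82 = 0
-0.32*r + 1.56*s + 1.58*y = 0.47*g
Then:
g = -2.65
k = -8.17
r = 0.30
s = -1.04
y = 0.30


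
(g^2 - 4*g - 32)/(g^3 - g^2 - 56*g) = (g + 4)/(g*(g + 7))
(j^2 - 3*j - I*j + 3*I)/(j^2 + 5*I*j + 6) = (j - 3)/(j + 6*I)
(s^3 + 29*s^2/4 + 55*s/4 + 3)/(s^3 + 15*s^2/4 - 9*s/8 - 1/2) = 2*(s + 3)/(2*s - 1)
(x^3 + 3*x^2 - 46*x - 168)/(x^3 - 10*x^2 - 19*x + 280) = (x^2 + 10*x + 24)/(x^2 - 3*x - 40)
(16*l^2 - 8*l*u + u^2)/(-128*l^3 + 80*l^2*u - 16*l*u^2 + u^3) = 1/(-8*l + u)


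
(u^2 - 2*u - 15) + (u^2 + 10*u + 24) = 2*u^2 + 8*u + 9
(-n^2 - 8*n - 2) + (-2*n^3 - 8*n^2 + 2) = -2*n^3 - 9*n^2 - 8*n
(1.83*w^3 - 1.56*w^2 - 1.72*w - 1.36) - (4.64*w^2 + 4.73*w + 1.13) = 1.83*w^3 - 6.2*w^2 - 6.45*w - 2.49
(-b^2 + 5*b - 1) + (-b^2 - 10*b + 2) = -2*b^2 - 5*b + 1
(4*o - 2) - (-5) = 4*o + 3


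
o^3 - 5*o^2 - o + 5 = (o - 5)*(o - 1)*(o + 1)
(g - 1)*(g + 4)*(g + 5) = g^3 + 8*g^2 + 11*g - 20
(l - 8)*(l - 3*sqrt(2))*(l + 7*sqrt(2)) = l^3 - 8*l^2 + 4*sqrt(2)*l^2 - 32*sqrt(2)*l - 42*l + 336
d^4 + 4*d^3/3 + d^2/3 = d^2*(d + 1/3)*(d + 1)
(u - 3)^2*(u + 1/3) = u^3 - 17*u^2/3 + 7*u + 3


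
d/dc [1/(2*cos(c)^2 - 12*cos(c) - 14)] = (cos(c) - 3)*sin(c)/(sin(c)^2 + 6*cos(c) + 6)^2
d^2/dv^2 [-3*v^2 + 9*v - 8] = -6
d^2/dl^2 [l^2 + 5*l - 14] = 2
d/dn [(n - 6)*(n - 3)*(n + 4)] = 3*n^2 - 10*n - 18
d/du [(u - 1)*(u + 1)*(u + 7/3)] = 3*u^2 + 14*u/3 - 1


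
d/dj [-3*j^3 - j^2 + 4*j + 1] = -9*j^2 - 2*j + 4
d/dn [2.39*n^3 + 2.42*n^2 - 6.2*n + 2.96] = 7.17*n^2 + 4.84*n - 6.2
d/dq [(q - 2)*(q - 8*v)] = 2*q - 8*v - 2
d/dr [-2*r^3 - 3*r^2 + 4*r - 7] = -6*r^2 - 6*r + 4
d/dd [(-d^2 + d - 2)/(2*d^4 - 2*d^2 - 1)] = (4*d^5 - 6*d^4 + 16*d^3 + 2*d^2 - 6*d - 1)/(4*d^8 - 8*d^6 + 4*d^2 + 1)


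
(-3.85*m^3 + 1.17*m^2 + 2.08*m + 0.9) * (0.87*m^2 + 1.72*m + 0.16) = -3.3495*m^5 - 5.6041*m^4 + 3.206*m^3 + 4.5478*m^2 + 1.8808*m + 0.144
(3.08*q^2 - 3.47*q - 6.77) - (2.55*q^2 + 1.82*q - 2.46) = 0.53*q^2 - 5.29*q - 4.31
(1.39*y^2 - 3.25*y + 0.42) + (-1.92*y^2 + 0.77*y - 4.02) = -0.53*y^2 - 2.48*y - 3.6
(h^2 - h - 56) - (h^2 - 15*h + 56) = 14*h - 112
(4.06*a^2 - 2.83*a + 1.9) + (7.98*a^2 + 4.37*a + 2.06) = 12.04*a^2 + 1.54*a + 3.96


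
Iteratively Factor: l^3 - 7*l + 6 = (l - 2)*(l^2 + 2*l - 3) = (l - 2)*(l - 1)*(l + 3)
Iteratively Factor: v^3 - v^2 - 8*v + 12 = (v + 3)*(v^2 - 4*v + 4) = (v - 2)*(v + 3)*(v - 2)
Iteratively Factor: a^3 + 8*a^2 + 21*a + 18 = (a + 3)*(a^2 + 5*a + 6) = (a + 3)^2*(a + 2)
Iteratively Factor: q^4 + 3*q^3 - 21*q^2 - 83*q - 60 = (q + 3)*(q^3 - 21*q - 20) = (q - 5)*(q + 3)*(q^2 + 5*q + 4) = (q - 5)*(q + 1)*(q + 3)*(q + 4)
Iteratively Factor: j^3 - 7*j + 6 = (j + 3)*(j^2 - 3*j + 2) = (j - 2)*(j + 3)*(j - 1)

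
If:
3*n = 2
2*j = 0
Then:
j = 0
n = 2/3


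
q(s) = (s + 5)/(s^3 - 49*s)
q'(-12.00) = 0.00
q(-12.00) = 0.01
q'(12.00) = 0.00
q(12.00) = 0.01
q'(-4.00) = 0.01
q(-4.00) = 0.01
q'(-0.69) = 0.21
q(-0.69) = 0.13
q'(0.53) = 0.36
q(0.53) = -0.21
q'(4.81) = -0.02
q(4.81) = -0.08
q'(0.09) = 12.60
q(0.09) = -1.15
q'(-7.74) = 0.04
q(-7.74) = 0.03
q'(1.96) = 0.02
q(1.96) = -0.08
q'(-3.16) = 0.01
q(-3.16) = 0.01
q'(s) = (49 - 3*s^2)*(s + 5)/(s^3 - 49*s)^2 + 1/(s^3 - 49*s)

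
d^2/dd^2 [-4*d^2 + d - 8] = -8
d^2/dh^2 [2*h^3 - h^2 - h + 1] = 12*h - 2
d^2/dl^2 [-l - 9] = 0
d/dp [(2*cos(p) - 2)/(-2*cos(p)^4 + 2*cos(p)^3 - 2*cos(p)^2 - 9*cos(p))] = 8*(-6*cos(p)^4 + 12*cos(p)^3 - 8*cos(p)^2 + 4*cos(p) + 9)*sin(p)/((4*sin(p)^2 + 7*cos(p) + cos(3*p) + 14)^2*cos(p)^2)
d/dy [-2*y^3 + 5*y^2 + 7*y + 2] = -6*y^2 + 10*y + 7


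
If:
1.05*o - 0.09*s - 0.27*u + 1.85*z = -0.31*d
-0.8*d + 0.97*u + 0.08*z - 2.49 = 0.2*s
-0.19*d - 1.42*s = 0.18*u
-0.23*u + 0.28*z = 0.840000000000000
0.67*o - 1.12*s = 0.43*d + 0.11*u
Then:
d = -4.94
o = -1.99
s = 0.85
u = -1.48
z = 1.79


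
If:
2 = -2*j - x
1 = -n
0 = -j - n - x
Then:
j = -3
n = -1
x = 4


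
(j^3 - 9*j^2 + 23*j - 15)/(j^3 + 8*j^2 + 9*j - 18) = (j^2 - 8*j + 15)/(j^2 + 9*j + 18)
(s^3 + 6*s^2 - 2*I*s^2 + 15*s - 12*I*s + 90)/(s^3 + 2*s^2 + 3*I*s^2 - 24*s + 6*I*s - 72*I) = (s - 5*I)/(s - 4)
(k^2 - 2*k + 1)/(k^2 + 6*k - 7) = (k - 1)/(k + 7)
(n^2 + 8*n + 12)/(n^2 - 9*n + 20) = (n^2 + 8*n + 12)/(n^2 - 9*n + 20)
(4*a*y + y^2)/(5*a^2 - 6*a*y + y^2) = y*(4*a + y)/(5*a^2 - 6*a*y + y^2)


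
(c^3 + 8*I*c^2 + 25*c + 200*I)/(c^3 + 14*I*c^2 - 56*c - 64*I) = (c^2 + 25)/(c^2 + 6*I*c - 8)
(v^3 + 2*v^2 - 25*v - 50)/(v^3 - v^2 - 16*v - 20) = (v + 5)/(v + 2)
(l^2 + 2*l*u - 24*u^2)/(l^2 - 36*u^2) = (-l + 4*u)/(-l + 6*u)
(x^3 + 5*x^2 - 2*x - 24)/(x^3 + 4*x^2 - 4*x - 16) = (x + 3)/(x + 2)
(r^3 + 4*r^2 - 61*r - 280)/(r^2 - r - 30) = (r^2 - r - 56)/(r - 6)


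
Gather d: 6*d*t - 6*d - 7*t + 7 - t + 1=d*(6*t - 6) - 8*t + 8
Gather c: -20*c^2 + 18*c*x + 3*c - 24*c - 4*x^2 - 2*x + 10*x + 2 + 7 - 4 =-20*c^2 + c*(18*x - 21) - 4*x^2 + 8*x + 5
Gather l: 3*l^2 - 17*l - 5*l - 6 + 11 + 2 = 3*l^2 - 22*l + 7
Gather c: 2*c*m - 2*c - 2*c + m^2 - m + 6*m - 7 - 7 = c*(2*m - 4) + m^2 + 5*m - 14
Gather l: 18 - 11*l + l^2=l^2 - 11*l + 18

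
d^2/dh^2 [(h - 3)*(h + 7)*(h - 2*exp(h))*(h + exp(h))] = -h^3*exp(h) - 8*h^2*exp(2*h) - 10*h^2*exp(h) + 12*h^2 - 48*h*exp(2*h) - h*exp(h) + 24*h + 132*exp(2*h) + 34*exp(h) - 42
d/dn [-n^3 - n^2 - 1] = n*(-3*n - 2)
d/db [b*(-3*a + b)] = -3*a + 2*b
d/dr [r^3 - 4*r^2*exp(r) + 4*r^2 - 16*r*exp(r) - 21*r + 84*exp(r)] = -4*r^2*exp(r) + 3*r^2 - 24*r*exp(r) + 8*r + 68*exp(r) - 21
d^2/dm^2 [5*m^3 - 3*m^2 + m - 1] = 30*m - 6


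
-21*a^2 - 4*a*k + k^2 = (-7*a + k)*(3*a + k)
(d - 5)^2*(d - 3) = d^3 - 13*d^2 + 55*d - 75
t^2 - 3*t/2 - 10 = (t - 4)*(t + 5/2)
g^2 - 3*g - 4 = (g - 4)*(g + 1)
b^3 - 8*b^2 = b^2*(b - 8)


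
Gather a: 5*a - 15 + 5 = 5*a - 10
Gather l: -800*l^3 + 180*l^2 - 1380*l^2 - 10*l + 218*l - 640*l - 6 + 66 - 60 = -800*l^3 - 1200*l^2 - 432*l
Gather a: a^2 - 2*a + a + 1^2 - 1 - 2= a^2 - a - 2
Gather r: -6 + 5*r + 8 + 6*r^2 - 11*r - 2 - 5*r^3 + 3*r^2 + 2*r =-5*r^3 + 9*r^2 - 4*r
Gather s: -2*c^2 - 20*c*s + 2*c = -2*c^2 - 20*c*s + 2*c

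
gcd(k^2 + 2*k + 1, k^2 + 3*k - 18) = 1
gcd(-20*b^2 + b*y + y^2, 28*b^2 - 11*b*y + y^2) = -4*b + y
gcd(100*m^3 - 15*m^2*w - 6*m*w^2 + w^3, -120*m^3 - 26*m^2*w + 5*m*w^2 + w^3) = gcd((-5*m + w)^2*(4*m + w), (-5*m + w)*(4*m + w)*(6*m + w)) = -20*m^2 - m*w + w^2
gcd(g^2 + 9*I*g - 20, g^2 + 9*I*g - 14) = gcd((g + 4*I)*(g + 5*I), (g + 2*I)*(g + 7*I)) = 1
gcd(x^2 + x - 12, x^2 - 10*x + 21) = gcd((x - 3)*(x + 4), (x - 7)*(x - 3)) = x - 3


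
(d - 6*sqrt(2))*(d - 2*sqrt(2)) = d^2 - 8*sqrt(2)*d + 24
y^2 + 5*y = y*(y + 5)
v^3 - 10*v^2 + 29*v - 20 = (v - 5)*(v - 4)*(v - 1)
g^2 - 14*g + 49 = (g - 7)^2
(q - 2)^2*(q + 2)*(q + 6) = q^4 + 4*q^3 - 16*q^2 - 16*q + 48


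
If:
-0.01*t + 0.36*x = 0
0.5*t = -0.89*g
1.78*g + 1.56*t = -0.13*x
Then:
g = 0.00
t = 0.00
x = 0.00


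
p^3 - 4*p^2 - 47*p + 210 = (p - 6)*(p - 5)*(p + 7)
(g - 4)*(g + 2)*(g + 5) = g^3 + 3*g^2 - 18*g - 40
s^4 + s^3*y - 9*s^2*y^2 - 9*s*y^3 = s*(s - 3*y)*(s + y)*(s + 3*y)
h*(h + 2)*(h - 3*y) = h^3 - 3*h^2*y + 2*h^2 - 6*h*y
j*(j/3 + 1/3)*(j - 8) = j^3/3 - 7*j^2/3 - 8*j/3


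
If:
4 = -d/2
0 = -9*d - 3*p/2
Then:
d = -8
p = 48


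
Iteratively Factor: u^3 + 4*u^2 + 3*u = (u + 1)*(u^2 + 3*u) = (u + 1)*(u + 3)*(u)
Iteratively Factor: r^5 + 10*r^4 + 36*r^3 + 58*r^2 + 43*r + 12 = (r + 4)*(r^4 + 6*r^3 + 12*r^2 + 10*r + 3) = (r + 3)*(r + 4)*(r^3 + 3*r^2 + 3*r + 1) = (r + 1)*(r + 3)*(r + 4)*(r^2 + 2*r + 1) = (r + 1)^2*(r + 3)*(r + 4)*(r + 1)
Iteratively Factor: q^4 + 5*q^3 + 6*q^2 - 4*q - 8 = (q - 1)*(q^3 + 6*q^2 + 12*q + 8) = (q - 1)*(q + 2)*(q^2 + 4*q + 4) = (q - 1)*(q + 2)^2*(q + 2)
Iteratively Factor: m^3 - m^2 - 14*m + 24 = (m - 3)*(m^2 + 2*m - 8) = (m - 3)*(m - 2)*(m + 4)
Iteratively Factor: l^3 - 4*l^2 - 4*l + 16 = (l - 4)*(l^2 - 4) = (l - 4)*(l + 2)*(l - 2)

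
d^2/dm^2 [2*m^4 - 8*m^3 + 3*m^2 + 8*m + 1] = 24*m^2 - 48*m + 6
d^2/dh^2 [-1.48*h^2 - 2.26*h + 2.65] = -2.96000000000000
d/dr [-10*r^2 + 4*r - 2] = 4 - 20*r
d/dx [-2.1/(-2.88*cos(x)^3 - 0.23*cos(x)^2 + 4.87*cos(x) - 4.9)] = (18.144*cos(x)^2 + 0.966*cos(x) - 10.227)*sin(x)/(2.88*cos(x)^3 + 0.23*cos(x)^2 - 4.87*cos(x) + 4.9)^2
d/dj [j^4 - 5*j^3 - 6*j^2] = j*(4*j^2 - 15*j - 12)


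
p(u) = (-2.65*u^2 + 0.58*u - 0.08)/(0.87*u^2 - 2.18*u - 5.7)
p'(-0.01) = -0.12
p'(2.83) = 5.19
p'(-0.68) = -1.49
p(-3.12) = -2.89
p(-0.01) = 0.02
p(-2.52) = -3.45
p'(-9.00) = 0.02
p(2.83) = 4.01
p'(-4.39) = -0.08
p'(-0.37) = -0.61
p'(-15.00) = 0.01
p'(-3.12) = -0.51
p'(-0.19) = -0.33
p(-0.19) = 0.05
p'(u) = (0.58 - 5.3*u)/(0.87*u^2 - 2.18*u - 5.7) + (2.18 - 1.74*u)*(-2.65*u^2 + 0.58*u - 0.08)/(0.87*u^2 - 2.18*u - 5.7)^2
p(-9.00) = -2.61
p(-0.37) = 0.14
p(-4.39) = -2.60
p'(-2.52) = -1.64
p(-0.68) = 0.45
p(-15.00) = -2.72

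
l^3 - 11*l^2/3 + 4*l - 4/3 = (l - 2)*(l - 1)*(l - 2/3)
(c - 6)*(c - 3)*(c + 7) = c^3 - 2*c^2 - 45*c + 126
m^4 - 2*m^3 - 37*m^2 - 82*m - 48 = (m - 8)*(m + 1)*(m + 2)*(m + 3)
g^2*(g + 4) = g^3 + 4*g^2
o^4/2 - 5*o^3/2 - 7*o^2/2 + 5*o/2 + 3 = (o/2 + 1/2)*(o - 6)*(o - 1)*(o + 1)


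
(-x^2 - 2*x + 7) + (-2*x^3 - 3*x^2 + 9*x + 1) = -2*x^3 - 4*x^2 + 7*x + 8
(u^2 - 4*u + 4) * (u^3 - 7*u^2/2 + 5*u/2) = u^5 - 15*u^4/2 + 41*u^3/2 - 24*u^2 + 10*u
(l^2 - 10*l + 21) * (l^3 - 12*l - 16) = l^5 - 10*l^4 + 9*l^3 + 104*l^2 - 92*l - 336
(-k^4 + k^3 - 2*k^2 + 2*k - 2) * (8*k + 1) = -8*k^5 + 7*k^4 - 15*k^3 + 14*k^2 - 14*k - 2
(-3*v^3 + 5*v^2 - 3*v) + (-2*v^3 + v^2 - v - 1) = -5*v^3 + 6*v^2 - 4*v - 1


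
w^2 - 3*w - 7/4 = (w - 7/2)*(w + 1/2)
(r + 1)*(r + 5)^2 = r^3 + 11*r^2 + 35*r + 25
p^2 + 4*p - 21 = (p - 3)*(p + 7)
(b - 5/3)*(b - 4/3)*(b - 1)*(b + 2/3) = b^4 - 10*b^3/3 + 23*b^2/9 + 34*b/27 - 40/27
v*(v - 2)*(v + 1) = v^3 - v^2 - 2*v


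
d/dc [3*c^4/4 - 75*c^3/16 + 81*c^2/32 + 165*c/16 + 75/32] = 3*c^3 - 225*c^2/16 + 81*c/16 + 165/16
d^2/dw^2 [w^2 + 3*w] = 2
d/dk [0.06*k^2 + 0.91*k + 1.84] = 0.12*k + 0.91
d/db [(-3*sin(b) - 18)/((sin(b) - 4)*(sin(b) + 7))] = 3*(sin(b)^2 + 12*sin(b) + 46)*cos(b)/((sin(b) - 4)^2*(sin(b) + 7)^2)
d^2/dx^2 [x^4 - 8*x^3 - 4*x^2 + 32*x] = 12*x^2 - 48*x - 8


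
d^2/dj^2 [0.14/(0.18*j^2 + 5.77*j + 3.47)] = (-0.009072*j^2 - 0.290808*j + 0.14*(0.36*j + 5.77)*(0.72*j + 11.54) - 0.174888)/(0.18*j^2 + 5.77*j + 3.47)^3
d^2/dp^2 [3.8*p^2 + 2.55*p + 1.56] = 7.60000000000000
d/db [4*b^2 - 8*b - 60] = 8*b - 8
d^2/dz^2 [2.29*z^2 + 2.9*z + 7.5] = 4.58000000000000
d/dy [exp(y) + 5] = exp(y)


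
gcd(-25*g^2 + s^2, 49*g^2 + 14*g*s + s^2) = 1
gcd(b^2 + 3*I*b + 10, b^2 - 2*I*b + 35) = b + 5*I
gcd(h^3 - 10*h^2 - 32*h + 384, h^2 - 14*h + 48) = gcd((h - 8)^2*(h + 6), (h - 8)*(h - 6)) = h - 8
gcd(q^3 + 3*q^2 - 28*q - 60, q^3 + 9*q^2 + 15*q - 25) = 1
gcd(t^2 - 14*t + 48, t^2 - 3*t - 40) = t - 8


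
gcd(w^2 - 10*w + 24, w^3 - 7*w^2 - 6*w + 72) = w^2 - 10*w + 24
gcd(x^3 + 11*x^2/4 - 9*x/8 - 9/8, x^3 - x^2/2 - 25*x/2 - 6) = x^2 + 7*x/2 + 3/2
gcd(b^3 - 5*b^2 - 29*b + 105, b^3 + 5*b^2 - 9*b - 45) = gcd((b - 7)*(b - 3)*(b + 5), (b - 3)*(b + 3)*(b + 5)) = b^2 + 2*b - 15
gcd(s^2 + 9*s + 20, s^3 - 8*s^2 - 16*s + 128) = s + 4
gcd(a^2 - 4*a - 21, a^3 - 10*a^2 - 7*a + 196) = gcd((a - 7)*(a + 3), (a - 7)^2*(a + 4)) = a - 7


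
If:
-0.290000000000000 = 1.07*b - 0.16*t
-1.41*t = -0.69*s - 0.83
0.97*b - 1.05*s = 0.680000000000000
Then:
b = -0.25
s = -0.88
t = 0.16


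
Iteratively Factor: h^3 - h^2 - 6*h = (h)*(h^2 - h - 6) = h*(h + 2)*(h - 3)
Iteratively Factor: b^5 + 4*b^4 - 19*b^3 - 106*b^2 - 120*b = (b + 2)*(b^4 + 2*b^3 - 23*b^2 - 60*b) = b*(b + 2)*(b^3 + 2*b^2 - 23*b - 60) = b*(b + 2)*(b + 3)*(b^2 - b - 20) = b*(b + 2)*(b + 3)*(b + 4)*(b - 5)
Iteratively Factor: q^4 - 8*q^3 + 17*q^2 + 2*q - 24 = (q - 4)*(q^3 - 4*q^2 + q + 6) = (q - 4)*(q - 3)*(q^2 - q - 2) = (q - 4)*(q - 3)*(q - 2)*(q + 1)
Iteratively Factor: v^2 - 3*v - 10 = (v + 2)*(v - 5)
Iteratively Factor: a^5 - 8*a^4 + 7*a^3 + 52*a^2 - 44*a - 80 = (a - 5)*(a^4 - 3*a^3 - 8*a^2 + 12*a + 16) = (a - 5)*(a - 4)*(a^3 + a^2 - 4*a - 4) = (a - 5)*(a - 4)*(a + 2)*(a^2 - a - 2) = (a - 5)*(a - 4)*(a - 2)*(a + 2)*(a + 1)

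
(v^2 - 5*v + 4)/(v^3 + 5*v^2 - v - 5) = (v - 4)/(v^2 + 6*v + 5)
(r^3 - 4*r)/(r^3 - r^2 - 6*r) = (r - 2)/(r - 3)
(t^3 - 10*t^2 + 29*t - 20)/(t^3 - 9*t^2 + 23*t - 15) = (t - 4)/(t - 3)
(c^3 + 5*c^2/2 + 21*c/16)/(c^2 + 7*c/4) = c + 3/4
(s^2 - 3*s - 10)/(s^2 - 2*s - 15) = (s + 2)/(s + 3)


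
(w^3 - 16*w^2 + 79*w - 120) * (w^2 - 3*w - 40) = w^5 - 19*w^4 + 87*w^3 + 283*w^2 - 2800*w + 4800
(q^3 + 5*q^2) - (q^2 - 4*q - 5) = q^3 + 4*q^2 + 4*q + 5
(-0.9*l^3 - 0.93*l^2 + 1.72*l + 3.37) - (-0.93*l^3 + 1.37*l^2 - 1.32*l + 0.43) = 0.03*l^3 - 2.3*l^2 + 3.04*l + 2.94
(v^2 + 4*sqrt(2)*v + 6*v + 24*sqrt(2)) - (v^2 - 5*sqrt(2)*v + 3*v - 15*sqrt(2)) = 3*v + 9*sqrt(2)*v + 39*sqrt(2)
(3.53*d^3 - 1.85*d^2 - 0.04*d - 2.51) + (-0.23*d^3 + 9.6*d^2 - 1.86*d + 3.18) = 3.3*d^3 + 7.75*d^2 - 1.9*d + 0.67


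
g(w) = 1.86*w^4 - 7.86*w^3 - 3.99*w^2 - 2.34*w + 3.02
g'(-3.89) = -766.06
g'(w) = 7.44*w^3 - 23.58*w^2 - 7.98*w - 2.34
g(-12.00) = 51607.58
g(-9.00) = 17634.29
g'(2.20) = -54.80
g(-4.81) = 1792.28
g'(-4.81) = -1337.46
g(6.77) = 1272.65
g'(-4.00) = -823.86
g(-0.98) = 10.59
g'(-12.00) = -16158.42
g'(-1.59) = -79.17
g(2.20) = -61.56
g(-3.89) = 840.32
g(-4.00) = 927.74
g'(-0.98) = -24.17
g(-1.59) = 40.14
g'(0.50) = -11.30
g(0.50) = -0.01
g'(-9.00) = -7264.26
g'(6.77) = 1171.44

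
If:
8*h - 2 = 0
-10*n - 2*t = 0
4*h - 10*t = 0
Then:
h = 1/4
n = -1/50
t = 1/10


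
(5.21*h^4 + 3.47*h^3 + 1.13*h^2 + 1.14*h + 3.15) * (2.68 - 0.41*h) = -2.1361*h^5 + 12.5401*h^4 + 8.8363*h^3 + 2.561*h^2 + 1.7637*h + 8.442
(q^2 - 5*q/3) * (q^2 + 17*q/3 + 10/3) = q^4 + 4*q^3 - 55*q^2/9 - 50*q/9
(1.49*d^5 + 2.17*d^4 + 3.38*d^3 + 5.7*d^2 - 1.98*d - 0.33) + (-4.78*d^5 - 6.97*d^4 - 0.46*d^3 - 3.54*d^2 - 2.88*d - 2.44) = -3.29*d^5 - 4.8*d^4 + 2.92*d^3 + 2.16*d^2 - 4.86*d - 2.77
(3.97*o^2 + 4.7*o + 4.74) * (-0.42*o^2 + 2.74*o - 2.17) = -1.6674*o^4 + 8.9038*o^3 + 2.2723*o^2 + 2.7886*o - 10.2858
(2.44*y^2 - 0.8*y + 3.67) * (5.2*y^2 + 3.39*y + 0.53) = 12.688*y^4 + 4.1116*y^3 + 17.6652*y^2 + 12.0173*y + 1.9451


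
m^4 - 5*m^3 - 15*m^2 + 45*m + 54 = (m - 6)*(m - 3)*(m + 1)*(m + 3)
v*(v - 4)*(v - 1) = v^3 - 5*v^2 + 4*v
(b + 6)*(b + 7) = b^2 + 13*b + 42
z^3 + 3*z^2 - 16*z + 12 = (z - 2)*(z - 1)*(z + 6)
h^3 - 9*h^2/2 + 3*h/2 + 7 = (h - 7/2)*(h - 2)*(h + 1)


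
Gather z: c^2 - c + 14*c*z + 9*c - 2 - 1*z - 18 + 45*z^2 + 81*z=c^2 + 8*c + 45*z^2 + z*(14*c + 80) - 20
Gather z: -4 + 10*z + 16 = 10*z + 12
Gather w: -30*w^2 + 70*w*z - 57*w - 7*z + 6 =-30*w^2 + w*(70*z - 57) - 7*z + 6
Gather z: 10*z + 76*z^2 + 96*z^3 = 96*z^3 + 76*z^2 + 10*z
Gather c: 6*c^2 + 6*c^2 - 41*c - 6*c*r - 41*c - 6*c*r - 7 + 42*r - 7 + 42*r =12*c^2 + c*(-12*r - 82) + 84*r - 14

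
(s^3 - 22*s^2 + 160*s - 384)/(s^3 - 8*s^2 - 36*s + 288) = (s - 8)/(s + 6)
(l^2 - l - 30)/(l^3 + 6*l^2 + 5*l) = (l - 6)/(l*(l + 1))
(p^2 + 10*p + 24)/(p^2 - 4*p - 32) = (p + 6)/(p - 8)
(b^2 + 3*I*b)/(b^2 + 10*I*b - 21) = b/(b + 7*I)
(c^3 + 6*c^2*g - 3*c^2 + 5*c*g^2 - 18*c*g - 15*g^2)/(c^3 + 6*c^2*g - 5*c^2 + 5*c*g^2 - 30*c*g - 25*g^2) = (c - 3)/(c - 5)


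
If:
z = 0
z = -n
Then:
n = 0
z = 0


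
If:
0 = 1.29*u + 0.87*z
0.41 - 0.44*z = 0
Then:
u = -0.63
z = 0.93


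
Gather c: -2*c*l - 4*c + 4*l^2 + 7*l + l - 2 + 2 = c*(-2*l - 4) + 4*l^2 + 8*l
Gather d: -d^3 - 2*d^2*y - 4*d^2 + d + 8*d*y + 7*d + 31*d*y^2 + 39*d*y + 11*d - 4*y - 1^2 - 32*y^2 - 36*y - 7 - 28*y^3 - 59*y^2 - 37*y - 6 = -d^3 + d^2*(-2*y - 4) + d*(31*y^2 + 47*y + 19) - 28*y^3 - 91*y^2 - 77*y - 14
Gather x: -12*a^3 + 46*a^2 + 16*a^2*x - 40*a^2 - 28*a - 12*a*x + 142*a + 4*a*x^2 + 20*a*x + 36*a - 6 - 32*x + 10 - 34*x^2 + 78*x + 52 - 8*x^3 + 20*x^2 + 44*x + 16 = -12*a^3 + 6*a^2 + 150*a - 8*x^3 + x^2*(4*a - 14) + x*(16*a^2 + 8*a + 90) + 72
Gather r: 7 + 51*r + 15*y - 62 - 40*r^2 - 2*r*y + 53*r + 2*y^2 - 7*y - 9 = -40*r^2 + r*(104 - 2*y) + 2*y^2 + 8*y - 64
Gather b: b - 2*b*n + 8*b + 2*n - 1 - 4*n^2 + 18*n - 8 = b*(9 - 2*n) - 4*n^2 + 20*n - 9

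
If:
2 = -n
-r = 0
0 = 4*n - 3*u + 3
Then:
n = -2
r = 0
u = -5/3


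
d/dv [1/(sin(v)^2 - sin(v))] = (-2/tan(v) + cos(v)/sin(v)^2)/(sin(v) - 1)^2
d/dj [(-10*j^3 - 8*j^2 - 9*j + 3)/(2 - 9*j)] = (180*j^3 + 12*j^2 - 32*j + 9)/(81*j^2 - 36*j + 4)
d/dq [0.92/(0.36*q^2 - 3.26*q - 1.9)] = (2.9992 - 0.6624*q)/(-0.36*q^2 + 3.26*q + 1.9)^2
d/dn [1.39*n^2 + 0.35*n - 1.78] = 2.78*n + 0.35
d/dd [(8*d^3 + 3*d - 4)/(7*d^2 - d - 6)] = (56*d^4 - 16*d^3 - 165*d^2 + 56*d - 22)/(49*d^4 - 14*d^3 - 83*d^2 + 12*d + 36)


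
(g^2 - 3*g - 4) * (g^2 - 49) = g^4 - 3*g^3 - 53*g^2 + 147*g + 196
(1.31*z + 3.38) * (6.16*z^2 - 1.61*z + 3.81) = 8.0696*z^3 + 18.7117*z^2 - 0.450699999999999*z + 12.8778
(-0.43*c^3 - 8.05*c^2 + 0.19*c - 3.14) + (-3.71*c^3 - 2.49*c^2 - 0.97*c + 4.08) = -4.14*c^3 - 10.54*c^2 - 0.78*c + 0.94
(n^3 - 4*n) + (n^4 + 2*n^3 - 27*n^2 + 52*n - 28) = n^4 + 3*n^3 - 27*n^2 + 48*n - 28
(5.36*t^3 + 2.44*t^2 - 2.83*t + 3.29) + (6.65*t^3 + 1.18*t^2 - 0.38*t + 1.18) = 12.01*t^3 + 3.62*t^2 - 3.21*t + 4.47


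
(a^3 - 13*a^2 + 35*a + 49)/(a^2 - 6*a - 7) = a - 7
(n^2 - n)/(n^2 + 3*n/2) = 2*(n - 1)/(2*n + 3)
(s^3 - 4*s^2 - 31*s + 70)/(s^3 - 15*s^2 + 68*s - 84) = (s + 5)/(s - 6)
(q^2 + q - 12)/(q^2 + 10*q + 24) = (q - 3)/(q + 6)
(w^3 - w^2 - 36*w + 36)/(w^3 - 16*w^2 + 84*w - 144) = (w^2 + 5*w - 6)/(w^2 - 10*w + 24)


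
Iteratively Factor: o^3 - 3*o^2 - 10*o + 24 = (o + 3)*(o^2 - 6*o + 8) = (o - 4)*(o + 3)*(o - 2)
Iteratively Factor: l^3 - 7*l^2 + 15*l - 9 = (l - 3)*(l^2 - 4*l + 3) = (l - 3)^2*(l - 1)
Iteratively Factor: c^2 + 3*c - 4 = (c - 1)*(c + 4)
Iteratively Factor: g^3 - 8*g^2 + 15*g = (g - 5)*(g^2 - 3*g) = (g - 5)*(g - 3)*(g)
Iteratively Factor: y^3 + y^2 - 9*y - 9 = (y - 3)*(y^2 + 4*y + 3) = (y - 3)*(y + 3)*(y + 1)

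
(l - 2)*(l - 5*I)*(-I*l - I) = -I*l^3 - 5*l^2 + I*l^2 + 5*l + 2*I*l + 10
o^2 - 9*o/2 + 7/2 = (o - 7/2)*(o - 1)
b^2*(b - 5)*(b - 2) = b^4 - 7*b^3 + 10*b^2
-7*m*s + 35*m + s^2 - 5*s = (-7*m + s)*(s - 5)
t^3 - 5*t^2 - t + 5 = (t - 5)*(t - 1)*(t + 1)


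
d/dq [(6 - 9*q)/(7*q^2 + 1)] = 3*(21*q^2 - 28*q - 3)/(49*q^4 + 14*q^2 + 1)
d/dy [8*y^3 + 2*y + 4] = 24*y^2 + 2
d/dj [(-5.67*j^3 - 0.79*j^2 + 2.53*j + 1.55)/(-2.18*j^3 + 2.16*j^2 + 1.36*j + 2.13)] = (-7.105427357601e-15*j^5 - 13.9694*j^4 - 4.3916*j^3 - 32.6335*j^2 - 10.0614*j + 3.2809)/(4.7524*j^6 - 9.4176*j^5 - 1.264*j^4 - 3.4116*j^3 + 11.0512*j^2 + 5.7936*j + 4.5369)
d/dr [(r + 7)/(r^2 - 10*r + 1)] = (r^2 - 10*r - 2*(r - 5)*(r + 7) + 1)/(r^2 - 10*r + 1)^2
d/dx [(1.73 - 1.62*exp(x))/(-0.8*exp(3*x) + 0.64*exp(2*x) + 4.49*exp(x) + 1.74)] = (-2.592*exp(3*x) + 5.1888*exp(2*x) - 2.2144*exp(x) - 10.5865)*exp(x)/(0.64*exp(6*x) - 1.024*exp(5*x) - 6.7744*exp(4*x) + 2.9632*exp(3*x) + 22.3873*exp(2*x) + 15.6252*exp(x) + 3.0276)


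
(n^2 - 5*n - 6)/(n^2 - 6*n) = (n + 1)/n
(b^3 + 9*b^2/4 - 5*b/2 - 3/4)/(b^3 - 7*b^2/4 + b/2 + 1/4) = (b + 3)/(b - 1)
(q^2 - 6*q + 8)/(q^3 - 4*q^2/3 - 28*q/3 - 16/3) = 3*(q - 2)/(3*q^2 + 8*q + 4)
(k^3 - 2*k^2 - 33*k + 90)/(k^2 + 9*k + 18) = (k^2 - 8*k + 15)/(k + 3)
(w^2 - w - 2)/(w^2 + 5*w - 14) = (w + 1)/(w + 7)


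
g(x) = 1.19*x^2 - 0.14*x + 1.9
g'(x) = 2.38*x - 0.14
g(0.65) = 2.31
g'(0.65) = 1.41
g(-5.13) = 33.94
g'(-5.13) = -12.35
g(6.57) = 52.35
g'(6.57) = 15.50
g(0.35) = 2.00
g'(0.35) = 0.69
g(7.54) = 68.50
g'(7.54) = 17.81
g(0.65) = 2.31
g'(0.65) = 1.41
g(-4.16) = 23.08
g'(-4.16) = -10.04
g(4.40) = 24.32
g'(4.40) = 10.33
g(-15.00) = 271.75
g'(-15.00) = -35.84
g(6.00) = 43.90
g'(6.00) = 14.14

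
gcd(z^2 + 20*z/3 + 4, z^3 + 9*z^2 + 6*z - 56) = 1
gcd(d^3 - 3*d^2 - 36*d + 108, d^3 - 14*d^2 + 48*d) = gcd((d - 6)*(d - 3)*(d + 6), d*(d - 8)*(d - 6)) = d - 6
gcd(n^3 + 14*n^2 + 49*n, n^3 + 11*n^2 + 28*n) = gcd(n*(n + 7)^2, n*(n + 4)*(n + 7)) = n^2 + 7*n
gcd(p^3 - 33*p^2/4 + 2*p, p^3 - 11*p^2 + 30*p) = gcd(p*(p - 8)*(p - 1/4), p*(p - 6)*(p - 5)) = p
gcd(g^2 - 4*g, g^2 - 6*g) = g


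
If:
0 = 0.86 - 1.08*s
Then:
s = 0.80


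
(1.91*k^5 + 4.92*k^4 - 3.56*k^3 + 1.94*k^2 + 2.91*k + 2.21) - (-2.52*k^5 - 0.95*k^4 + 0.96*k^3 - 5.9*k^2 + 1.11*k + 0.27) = 4.43*k^5 + 5.87*k^4 - 4.52*k^3 + 7.84*k^2 + 1.8*k + 1.94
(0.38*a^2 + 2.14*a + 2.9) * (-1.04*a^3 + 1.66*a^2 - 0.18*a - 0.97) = -0.3952*a^5 - 1.5948*a^4 + 0.468*a^3 + 4.0602*a^2 - 2.5978*a - 2.813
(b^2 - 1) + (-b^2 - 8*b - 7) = -8*b - 8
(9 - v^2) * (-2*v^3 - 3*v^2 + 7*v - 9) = 2*v^5 + 3*v^4 - 25*v^3 - 18*v^2 + 63*v - 81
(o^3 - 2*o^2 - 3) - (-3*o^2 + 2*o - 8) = o^3 + o^2 - 2*o + 5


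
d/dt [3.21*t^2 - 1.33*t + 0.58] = 6.42*t - 1.33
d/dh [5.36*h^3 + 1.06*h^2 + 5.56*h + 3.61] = 16.08*h^2 + 2.12*h + 5.56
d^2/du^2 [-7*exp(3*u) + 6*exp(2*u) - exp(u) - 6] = (-63*exp(2*u) + 24*exp(u) - 1)*exp(u)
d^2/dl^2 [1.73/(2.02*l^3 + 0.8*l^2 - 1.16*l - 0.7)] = (-(20.9676*l + 2.768)*(2.02*l^3 + 0.8*l^2 - 1.16*l - 0.7) + 1.73*(6.06*l^2 + 1.6*l - 1.16)*(12.12*l^2 + 3.2*l - 2.32))/(2.02*l^3 + 0.8*l^2 - 1.16*l - 0.7)^3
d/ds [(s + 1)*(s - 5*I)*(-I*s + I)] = -3*I*s^2 - 10*s + I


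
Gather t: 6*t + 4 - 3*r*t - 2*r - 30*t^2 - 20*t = -2*r - 30*t^2 + t*(-3*r - 14) + 4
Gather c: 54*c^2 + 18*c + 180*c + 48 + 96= 54*c^2 + 198*c + 144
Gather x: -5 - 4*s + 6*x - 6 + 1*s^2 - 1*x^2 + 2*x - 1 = s^2 - 4*s - x^2 + 8*x - 12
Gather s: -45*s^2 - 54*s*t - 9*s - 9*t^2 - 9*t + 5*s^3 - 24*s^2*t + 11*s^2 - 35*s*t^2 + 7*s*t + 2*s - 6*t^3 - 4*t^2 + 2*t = 5*s^3 + s^2*(-24*t - 34) + s*(-35*t^2 - 47*t - 7) - 6*t^3 - 13*t^2 - 7*t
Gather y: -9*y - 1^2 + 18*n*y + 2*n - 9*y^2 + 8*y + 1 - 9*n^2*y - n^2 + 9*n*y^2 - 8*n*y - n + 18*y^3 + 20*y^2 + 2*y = -n^2 + n + 18*y^3 + y^2*(9*n + 11) + y*(-9*n^2 + 10*n + 1)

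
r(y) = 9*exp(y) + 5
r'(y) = 9*exp(y)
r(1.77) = 57.84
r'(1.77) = 52.84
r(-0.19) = 12.44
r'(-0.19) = 7.44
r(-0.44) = 10.80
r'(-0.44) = 5.80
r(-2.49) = 5.75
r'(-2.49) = 0.75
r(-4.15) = 5.14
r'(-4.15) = 0.14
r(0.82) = 25.43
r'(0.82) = 20.43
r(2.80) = 153.00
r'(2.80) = 148.00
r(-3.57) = 5.25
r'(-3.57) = 0.25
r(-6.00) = 5.02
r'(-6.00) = 0.02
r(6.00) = 3635.86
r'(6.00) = 3630.86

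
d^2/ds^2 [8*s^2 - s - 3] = 16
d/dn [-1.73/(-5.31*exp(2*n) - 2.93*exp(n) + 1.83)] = (-18.3726*exp(n) - 5.0689)*exp(n)/(5.31*exp(2*n) + 2.93*exp(n) - 1.83)^2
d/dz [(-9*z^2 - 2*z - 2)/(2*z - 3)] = 2*(-9*z^2 + 27*z + 5)/(4*z^2 - 12*z + 9)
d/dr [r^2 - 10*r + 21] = 2*r - 10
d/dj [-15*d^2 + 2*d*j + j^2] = 2*d + 2*j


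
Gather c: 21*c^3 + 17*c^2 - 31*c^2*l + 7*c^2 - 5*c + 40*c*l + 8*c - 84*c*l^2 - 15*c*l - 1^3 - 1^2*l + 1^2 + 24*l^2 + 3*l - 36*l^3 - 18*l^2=21*c^3 + c^2*(24 - 31*l) + c*(-84*l^2 + 25*l + 3) - 36*l^3 + 6*l^2 + 2*l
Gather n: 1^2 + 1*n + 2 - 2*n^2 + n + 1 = -2*n^2 + 2*n + 4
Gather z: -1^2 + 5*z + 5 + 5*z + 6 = 10*z + 10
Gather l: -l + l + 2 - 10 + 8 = 0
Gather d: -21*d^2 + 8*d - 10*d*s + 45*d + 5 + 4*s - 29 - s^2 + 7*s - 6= -21*d^2 + d*(53 - 10*s) - s^2 + 11*s - 30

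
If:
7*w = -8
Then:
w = -8/7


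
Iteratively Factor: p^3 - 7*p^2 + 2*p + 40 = (p - 5)*(p^2 - 2*p - 8) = (p - 5)*(p + 2)*(p - 4)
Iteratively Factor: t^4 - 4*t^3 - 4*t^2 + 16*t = (t)*(t^3 - 4*t^2 - 4*t + 16) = t*(t + 2)*(t^2 - 6*t + 8) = t*(t - 2)*(t + 2)*(t - 4)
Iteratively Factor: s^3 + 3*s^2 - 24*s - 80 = (s - 5)*(s^2 + 8*s + 16) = (s - 5)*(s + 4)*(s + 4)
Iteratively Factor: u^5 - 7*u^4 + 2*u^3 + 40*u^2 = (u + 2)*(u^4 - 9*u^3 + 20*u^2) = u*(u + 2)*(u^3 - 9*u^2 + 20*u) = u^2*(u + 2)*(u^2 - 9*u + 20) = u^2*(u - 4)*(u + 2)*(u - 5)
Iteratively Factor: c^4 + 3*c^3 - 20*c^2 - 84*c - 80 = (c + 2)*(c^3 + c^2 - 22*c - 40) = (c + 2)*(c + 4)*(c^2 - 3*c - 10) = (c + 2)^2*(c + 4)*(c - 5)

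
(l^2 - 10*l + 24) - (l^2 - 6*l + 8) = 16 - 4*l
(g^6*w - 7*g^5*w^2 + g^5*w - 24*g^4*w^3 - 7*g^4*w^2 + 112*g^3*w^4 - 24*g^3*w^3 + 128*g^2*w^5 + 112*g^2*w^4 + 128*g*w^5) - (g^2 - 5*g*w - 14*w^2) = g^6*w - 7*g^5*w^2 + g^5*w - 24*g^4*w^3 - 7*g^4*w^2 + 112*g^3*w^4 - 24*g^3*w^3 + 128*g^2*w^5 + 112*g^2*w^4 - g^2 + 128*g*w^5 + 5*g*w + 14*w^2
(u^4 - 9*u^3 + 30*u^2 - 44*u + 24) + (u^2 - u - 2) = u^4 - 9*u^3 + 31*u^2 - 45*u + 22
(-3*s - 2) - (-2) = -3*s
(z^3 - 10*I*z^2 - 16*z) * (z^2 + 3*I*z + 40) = z^5 - 7*I*z^4 + 54*z^3 - 448*I*z^2 - 640*z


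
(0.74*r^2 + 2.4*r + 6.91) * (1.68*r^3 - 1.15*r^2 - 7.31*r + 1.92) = 1.2432*r^5 + 3.181*r^4 + 3.4394*r^3 - 24.0697*r^2 - 45.9041*r + 13.2672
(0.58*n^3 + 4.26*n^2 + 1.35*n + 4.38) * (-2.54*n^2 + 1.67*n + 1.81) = -1.4732*n^5 - 9.8518*n^4 + 4.735*n^3 - 1.1601*n^2 + 9.7581*n + 7.9278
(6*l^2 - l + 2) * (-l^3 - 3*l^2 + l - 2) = -6*l^5 - 17*l^4 + 7*l^3 - 19*l^2 + 4*l - 4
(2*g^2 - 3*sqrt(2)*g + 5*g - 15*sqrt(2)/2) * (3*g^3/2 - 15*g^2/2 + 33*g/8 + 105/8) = 3*g^5 - 15*g^4/2 - 9*sqrt(2)*g^4/2 - 117*g^3/4 + 45*sqrt(2)*g^3/4 + 375*g^2/8 + 351*sqrt(2)*g^2/8 - 1125*sqrt(2)*g/16 + 525*g/8 - 1575*sqrt(2)/16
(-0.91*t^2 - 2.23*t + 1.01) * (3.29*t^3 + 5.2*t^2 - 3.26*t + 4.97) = -2.9939*t^5 - 12.0687*t^4 - 5.3065*t^3 + 7.9991*t^2 - 14.3757*t + 5.0197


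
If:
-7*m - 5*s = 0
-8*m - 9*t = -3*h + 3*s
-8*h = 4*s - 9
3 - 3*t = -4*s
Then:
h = 837/604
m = 225/604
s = -315/604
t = 46/151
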